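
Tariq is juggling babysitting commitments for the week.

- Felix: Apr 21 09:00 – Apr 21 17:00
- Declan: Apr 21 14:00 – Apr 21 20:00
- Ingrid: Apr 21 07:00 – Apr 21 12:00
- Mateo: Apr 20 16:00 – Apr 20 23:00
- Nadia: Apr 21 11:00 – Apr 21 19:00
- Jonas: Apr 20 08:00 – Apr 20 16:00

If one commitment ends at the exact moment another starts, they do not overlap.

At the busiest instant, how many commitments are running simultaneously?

3

Walk through starts and ends in time order (an end at T is processed before a start at T):
Apr 20 08:00 start Jonas → 1
Apr 20 16:00 end Jonas → 0
Apr 20 16:00 start Mateo → 1
Apr 20 23:00 end Mateo → 0
Apr 21 07:00 start Ingrid → 1
Apr 21 09:00 start Felix → 2
Apr 21 11:00 start Nadia → 3
Apr 21 12:00 end Ingrid → 2
Apr 21 14:00 start Declan → 3
Apr 21 17:00 end Felix → 2
Apr 21 19:00 end Nadia → 1
Apr 21 20:00 end Declan → 0
Peak is 3, at Apr 21 11:00 (Felix, Ingrid, Nadia).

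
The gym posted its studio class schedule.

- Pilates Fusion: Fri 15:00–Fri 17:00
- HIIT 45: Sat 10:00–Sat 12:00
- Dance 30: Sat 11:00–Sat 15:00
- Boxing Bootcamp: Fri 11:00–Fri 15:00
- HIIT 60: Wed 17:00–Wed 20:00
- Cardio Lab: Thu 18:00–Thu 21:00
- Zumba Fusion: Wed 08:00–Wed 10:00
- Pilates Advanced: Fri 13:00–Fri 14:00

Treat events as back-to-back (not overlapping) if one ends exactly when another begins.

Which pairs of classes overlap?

Sorted by start: Zumba Fusion, HIIT 60, Cardio Lab, Boxing Bootcamp, Pilates Advanced, Pilates Fusion, HIIT 45, Dance 30.
HIIT 60 starts after Zumba Fusion ends, so nothing later overlaps Zumba Fusion either.
Cardio Lab starts after HIIT 60 ends, so nothing later overlaps HIIT 60 either.
Boxing Bootcamp starts after Cardio Lab ends, so nothing later overlaps Cardio Lab either.
Pilates Advanced starts before Boxing Bootcamp ends → Boxing Bootcamp and Pilates Advanced overlap.
Pilates Fusion starts exactly when Boxing Bootcamp ends (back-to-back, no overlap), so nothing later overlaps Boxing Bootcamp either.
Pilates Fusion starts after Pilates Advanced ends, so nothing later overlaps Pilates Advanced either.
HIIT 45 starts after Pilates Fusion ends, so nothing later overlaps Pilates Fusion either.
Dance 30 starts before HIIT 45 ends → HIIT 45 and Dance 30 overlap.

Boxing Bootcamp & Pilates Advanced, Dance 30 & HIIT 45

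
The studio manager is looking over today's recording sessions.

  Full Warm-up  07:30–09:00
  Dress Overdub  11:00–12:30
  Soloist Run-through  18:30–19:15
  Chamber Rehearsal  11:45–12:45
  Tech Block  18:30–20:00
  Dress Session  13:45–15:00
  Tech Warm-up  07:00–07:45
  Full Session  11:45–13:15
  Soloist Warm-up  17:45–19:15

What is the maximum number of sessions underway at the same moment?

Sweep the timeline, counting +1 at each start and −1 at each end (ends before starts at a tie):
07:00 start Tech Warm-up → 1
07:30 start Full Warm-up → 2
07:45 end Tech Warm-up → 1
09:00 end Full Warm-up → 0
11:00 start Dress Overdub → 1
11:45 start Chamber Rehearsal → 2
11:45 start Full Session → 3
12:30 end Dress Overdub → 2
12:45 end Chamber Rehearsal → 1
13:15 end Full Session → 0
13:45 start Dress Session → 1
15:00 end Dress Session → 0
17:45 start Soloist Warm-up → 1
18:30 start Soloist Run-through → 2
18:30 start Tech Block → 3
19:15 end Soloist Run-through → 2
19:15 end Soloist Warm-up → 1
20:00 end Tech Block → 0
Peak is 3, at 11:45 (Chamber Rehearsal, Dress Overdub, Full Session).

3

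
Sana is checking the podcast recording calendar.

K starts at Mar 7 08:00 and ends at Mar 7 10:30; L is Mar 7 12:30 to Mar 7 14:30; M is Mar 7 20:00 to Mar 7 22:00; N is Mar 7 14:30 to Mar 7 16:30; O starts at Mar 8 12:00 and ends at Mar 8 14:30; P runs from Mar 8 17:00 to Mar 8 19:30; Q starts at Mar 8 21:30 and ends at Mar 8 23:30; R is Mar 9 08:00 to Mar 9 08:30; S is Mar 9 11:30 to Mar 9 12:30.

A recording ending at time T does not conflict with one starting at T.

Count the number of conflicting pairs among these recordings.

Check each pair: they overlap iff neither finishes before the other starts.
Sorted by start: K, L, N, M, O, P, Q, R, S.
L starts after K ends — done with K.
N starts exactly when L ends (back-to-back, no overlap) — done with L.
M starts after N ends — done with N.
O starts after M ends — done with M.
P starts after O ends — done with O.
Q starts after P ends — done with P.
R starts after Q ends — done with Q.
S starts after R ends.
No pair overlaps.

0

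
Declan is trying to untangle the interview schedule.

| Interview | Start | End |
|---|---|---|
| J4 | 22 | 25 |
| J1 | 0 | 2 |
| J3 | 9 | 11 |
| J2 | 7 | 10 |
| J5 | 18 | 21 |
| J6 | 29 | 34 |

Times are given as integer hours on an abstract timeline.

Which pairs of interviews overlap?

Two intervals overlap when each starts before the other ends.
Sorted by start: J1, J2, J3, J5, J4, J6.
J2 starts after J1 ends — done with J1.
J3 starts before J2 ends → J2 and J3 overlap.
J5 starts after J2 ends — done with J2.
J5 starts after J3 ends — done with J3.
J4 starts after J5 ends — done with J5.
J6 starts after J4 ends.

J2 & J3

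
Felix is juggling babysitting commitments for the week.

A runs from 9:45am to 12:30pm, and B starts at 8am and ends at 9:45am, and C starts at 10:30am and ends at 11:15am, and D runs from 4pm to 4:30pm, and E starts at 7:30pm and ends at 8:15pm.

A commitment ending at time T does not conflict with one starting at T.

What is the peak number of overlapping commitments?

Walk through starts and ends in time order (an end at T is processed before a start at T):
8am start B → 1
9:45am end B → 0
9:45am start A → 1
10:30am start C → 2
11:15am end C → 1
12:30pm end A → 0
4pm start D → 1
4:30pm end D → 0
7:30pm start E → 1
8:15pm end E → 0
Peak is 2, at 10:30am (A, C).

2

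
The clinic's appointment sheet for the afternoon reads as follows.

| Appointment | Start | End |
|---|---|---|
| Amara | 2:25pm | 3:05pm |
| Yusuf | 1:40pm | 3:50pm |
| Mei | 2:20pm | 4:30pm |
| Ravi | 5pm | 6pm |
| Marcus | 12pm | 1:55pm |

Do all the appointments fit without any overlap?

No

Sorted by start: Marcus, Yusuf, Mei, Amara, Ravi.
Yusuf starts before Marcus ends → Marcus and Yusuf overlap.
That's a conflict, so the schedule is not conflict-free.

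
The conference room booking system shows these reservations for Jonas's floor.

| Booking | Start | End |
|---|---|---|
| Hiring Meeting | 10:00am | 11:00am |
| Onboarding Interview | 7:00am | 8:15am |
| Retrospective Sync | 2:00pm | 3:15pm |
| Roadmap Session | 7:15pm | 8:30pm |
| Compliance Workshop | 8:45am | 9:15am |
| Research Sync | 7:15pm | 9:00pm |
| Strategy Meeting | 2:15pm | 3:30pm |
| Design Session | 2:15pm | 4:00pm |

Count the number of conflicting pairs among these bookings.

4

Sorted by start: Onboarding Interview, Compliance Workshop, Hiring Meeting, Retrospective Sync, Strategy Meeting, Design Session, Roadmap Session, Research Sync.
Compliance Workshop starts after Onboarding Interview ends; Onboarding Interview is clear from here.
Hiring Meeting starts after Compliance Workshop ends; Compliance Workshop is clear from here.
Retrospective Sync starts after Hiring Meeting ends; Hiring Meeting is clear from here.
Strategy Meeting starts before Retrospective Sync ends → Retrospective Sync and Strategy Meeting overlap.
Design Session starts before Retrospective Sync ends → Retrospective Sync and Design Session overlap.
Roadmap Session starts after Retrospective Sync ends; Retrospective Sync is clear from here.
Design Session starts before Strategy Meeting ends → Strategy Meeting and Design Session overlap.
Roadmap Session starts after Strategy Meeting ends; Strategy Meeting is clear from here.
Roadmap Session starts after Design Session ends; Design Session is clear from here.
Research Sync starts before Roadmap Session ends → Roadmap Session and Research Sync overlap.
Overlapping pairs: Design Session & Retrospective Sync, Design Session & Strategy Meeting, Research Sync & Roadmap Session, Retrospective Sync & Strategy Meeting — 4 in total.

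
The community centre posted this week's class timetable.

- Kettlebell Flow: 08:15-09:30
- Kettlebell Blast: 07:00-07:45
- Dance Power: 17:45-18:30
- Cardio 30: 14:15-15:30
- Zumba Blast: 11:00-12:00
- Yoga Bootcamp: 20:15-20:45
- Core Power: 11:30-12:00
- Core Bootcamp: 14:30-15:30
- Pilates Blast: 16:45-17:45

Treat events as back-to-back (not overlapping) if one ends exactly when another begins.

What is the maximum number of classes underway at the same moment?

2

Sort all start/end points and keep a running count:
07:00 start Kettlebell Blast → 1
07:45 end Kettlebell Blast → 0
08:15 start Kettlebell Flow → 1
09:30 end Kettlebell Flow → 0
11:00 start Zumba Blast → 1
11:30 start Core Power → 2
12:00 end Core Power → 1
12:00 end Zumba Blast → 0
14:15 start Cardio 30 → 1
14:30 start Core Bootcamp → 2
15:30 end Cardio 30 → 1
15:30 end Core Bootcamp → 0
16:45 start Pilates Blast → 1
17:45 end Pilates Blast → 0
17:45 start Dance Power → 1
18:30 end Dance Power → 0
20:15 start Yoga Bootcamp → 1
20:45 end Yoga Bootcamp → 0
Peak is 2, at 11:30 (Core Power, Zumba Blast).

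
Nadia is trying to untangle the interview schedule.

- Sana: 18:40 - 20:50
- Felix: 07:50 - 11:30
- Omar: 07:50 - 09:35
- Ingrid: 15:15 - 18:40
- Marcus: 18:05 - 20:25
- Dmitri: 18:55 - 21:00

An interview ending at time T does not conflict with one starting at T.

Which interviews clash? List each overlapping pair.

Two intervals overlap when each starts before the other ends.
Sorted by start: Felix, Omar, Ingrid, Marcus, Sana, Dmitri.
Omar starts before Felix ends → Felix and Omar overlap.
Ingrid starts after Felix ends, so Felix has no further overlaps.
Ingrid starts after Omar ends, so Omar has no further overlaps.
Marcus starts before Ingrid ends → Ingrid and Marcus overlap.
Sana starts exactly when Ingrid ends (back-to-back, no overlap), so Ingrid has no further overlaps.
Sana starts before Marcus ends → Marcus and Sana overlap.
Dmitri starts before Marcus ends → Marcus and Dmitri overlap.
Dmitri starts before Sana ends → Sana and Dmitri overlap.

Dmitri & Marcus, Dmitri & Sana, Felix & Omar, Ingrid & Marcus, Marcus & Sana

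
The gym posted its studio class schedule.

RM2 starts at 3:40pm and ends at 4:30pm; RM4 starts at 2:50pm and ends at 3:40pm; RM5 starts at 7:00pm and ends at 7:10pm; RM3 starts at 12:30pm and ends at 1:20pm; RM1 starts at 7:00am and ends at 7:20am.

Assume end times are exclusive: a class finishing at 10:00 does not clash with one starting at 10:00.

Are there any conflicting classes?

Sorted by start: RM1, RM3, RM4, RM2, RM5.
RM3 starts after RM1 ends — done with RM1.
RM4 starts after RM3 ends — done with RM3.
RM2 starts exactly when RM4 ends (back-to-back, no overlap) — done with RM4.
RM5 starts after RM2 ends.
Every pair is clear; the schedule has no overlaps.

No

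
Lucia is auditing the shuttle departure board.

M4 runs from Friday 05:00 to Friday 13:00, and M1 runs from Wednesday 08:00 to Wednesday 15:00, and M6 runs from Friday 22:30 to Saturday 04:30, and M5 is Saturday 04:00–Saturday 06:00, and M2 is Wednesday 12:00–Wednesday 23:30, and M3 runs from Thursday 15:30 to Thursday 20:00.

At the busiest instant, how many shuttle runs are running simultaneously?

2

Sweep the timeline, counting +1 at each start and −1 at each end (ends before starts at a tie):
Wednesday 08:00 start M1 → 1
Wednesday 12:00 start M2 → 2
Wednesday 15:00 end M1 → 1
Wednesday 23:30 end M2 → 0
Thursday 15:30 start M3 → 1
Thursday 20:00 end M3 → 0
Friday 05:00 start M4 → 1
Friday 13:00 end M4 → 0
Friday 22:30 start M6 → 1
Saturday 04:00 start M5 → 2
Saturday 04:30 end M6 → 1
Saturday 06:00 end M5 → 0
Peak is 2, at Wednesday 12:00 (M1, M2).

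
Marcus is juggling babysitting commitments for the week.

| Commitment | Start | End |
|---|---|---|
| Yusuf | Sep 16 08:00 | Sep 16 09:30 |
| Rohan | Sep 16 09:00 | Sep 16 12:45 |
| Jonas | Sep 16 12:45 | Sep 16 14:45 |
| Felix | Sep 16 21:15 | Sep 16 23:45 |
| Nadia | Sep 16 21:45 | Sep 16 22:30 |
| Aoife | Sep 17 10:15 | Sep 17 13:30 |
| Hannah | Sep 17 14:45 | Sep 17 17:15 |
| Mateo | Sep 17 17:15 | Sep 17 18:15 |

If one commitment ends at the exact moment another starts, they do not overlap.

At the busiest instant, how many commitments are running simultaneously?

2

Sweep the timeline, counting +1 at each start and −1 at each end (ends before starts at a tie):
Sep 16 08:00 start Yusuf → 1
Sep 16 09:00 start Rohan → 2
Sep 16 09:30 end Yusuf → 1
Sep 16 12:45 end Rohan → 0
Sep 16 12:45 start Jonas → 1
Sep 16 14:45 end Jonas → 0
Sep 16 21:15 start Felix → 1
Sep 16 21:45 start Nadia → 2
Sep 16 22:30 end Nadia → 1
Sep 16 23:45 end Felix → 0
Sep 17 10:15 start Aoife → 1
Sep 17 13:30 end Aoife → 0
Sep 17 14:45 start Hannah → 1
Sep 17 17:15 end Hannah → 0
Sep 17 17:15 start Mateo → 1
Sep 17 18:15 end Mateo → 0
Peak is 2, at Sep 16 09:00 (Rohan, Yusuf).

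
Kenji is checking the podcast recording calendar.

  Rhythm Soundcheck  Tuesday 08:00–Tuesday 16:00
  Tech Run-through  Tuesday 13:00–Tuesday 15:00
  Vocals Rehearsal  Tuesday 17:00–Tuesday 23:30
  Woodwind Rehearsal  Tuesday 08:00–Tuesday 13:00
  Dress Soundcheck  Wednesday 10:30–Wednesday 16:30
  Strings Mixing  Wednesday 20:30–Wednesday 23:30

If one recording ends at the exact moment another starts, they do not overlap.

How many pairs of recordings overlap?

Sorted by start: Rhythm Soundcheck, Woodwind Rehearsal, Tech Run-through, Vocals Rehearsal, Dress Soundcheck, Strings Mixing.
Woodwind Rehearsal starts before Rhythm Soundcheck ends → Rhythm Soundcheck and Woodwind Rehearsal overlap.
Tech Run-through starts before Rhythm Soundcheck ends → Rhythm Soundcheck and Tech Run-through overlap.
Vocals Rehearsal starts after Rhythm Soundcheck ends, so nothing later overlaps Rhythm Soundcheck either.
Tech Run-through starts exactly when Woodwind Rehearsal ends (back-to-back, no overlap), so nothing later overlaps Woodwind Rehearsal either.
Vocals Rehearsal starts after Tech Run-through ends, so nothing later overlaps Tech Run-through either.
Dress Soundcheck starts after Vocals Rehearsal ends, so nothing later overlaps Vocals Rehearsal either.
Strings Mixing starts after Dress Soundcheck ends.
Overlapping pairs: Rhythm Soundcheck & Tech Run-through, Rhythm Soundcheck & Woodwind Rehearsal — 2 in total.

2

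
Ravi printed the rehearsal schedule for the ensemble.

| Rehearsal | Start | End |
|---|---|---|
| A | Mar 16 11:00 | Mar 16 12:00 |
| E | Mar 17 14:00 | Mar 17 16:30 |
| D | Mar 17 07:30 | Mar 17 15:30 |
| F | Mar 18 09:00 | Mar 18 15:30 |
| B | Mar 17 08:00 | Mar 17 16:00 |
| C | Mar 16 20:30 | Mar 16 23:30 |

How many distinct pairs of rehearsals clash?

Sorted by start: A, C, D, B, E, F.
C starts after A ends, so nothing later overlaps A either.
D starts after C ends, so nothing later overlaps C either.
B starts before D ends → D and B overlap.
E starts before D ends → D and E overlap.
F starts after D ends.
E starts before B ends → B and E overlap.
F starts after B ends.
F starts after E ends.
Overlapping pairs: B & D, B & E, D & E — 3 in total.

3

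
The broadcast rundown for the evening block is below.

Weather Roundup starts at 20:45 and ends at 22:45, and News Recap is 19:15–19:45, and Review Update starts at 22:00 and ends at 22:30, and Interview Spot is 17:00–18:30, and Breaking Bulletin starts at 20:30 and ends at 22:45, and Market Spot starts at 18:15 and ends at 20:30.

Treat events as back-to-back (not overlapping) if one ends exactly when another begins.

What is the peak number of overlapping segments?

3

Walk through starts and ends in time order (an end at T is processed before a start at T):
17:00 start Interview Spot → 1
18:15 start Market Spot → 2
18:30 end Interview Spot → 1
19:15 start News Recap → 2
19:45 end News Recap → 1
20:30 end Market Spot → 0
20:30 start Breaking Bulletin → 1
20:45 start Weather Roundup → 2
22:00 start Review Update → 3
22:30 end Review Update → 2
22:45 end Breaking Bulletin → 1
22:45 end Weather Roundup → 0
Peak is 3, at 22:00 (Breaking Bulletin, Review Update, Weather Roundup).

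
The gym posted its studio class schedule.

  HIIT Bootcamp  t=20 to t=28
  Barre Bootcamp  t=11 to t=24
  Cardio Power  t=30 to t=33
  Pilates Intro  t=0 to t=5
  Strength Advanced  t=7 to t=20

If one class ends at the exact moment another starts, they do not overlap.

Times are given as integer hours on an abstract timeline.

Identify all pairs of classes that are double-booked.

Barre Bootcamp & HIIT Bootcamp, Barre Bootcamp & Strength Advanced

Two intervals overlap when each starts before the other ends.
Sorted by start: Pilates Intro, Strength Advanced, Barre Bootcamp, HIIT Bootcamp, Cardio Power.
Strength Advanced starts after Pilates Intro ends, so nothing later overlaps Pilates Intro either.
Barre Bootcamp starts before Strength Advanced ends → Strength Advanced and Barre Bootcamp overlap.
HIIT Bootcamp starts exactly when Strength Advanced ends (back-to-back, no overlap), so nothing later overlaps Strength Advanced either.
HIIT Bootcamp starts before Barre Bootcamp ends → Barre Bootcamp and HIIT Bootcamp overlap.
Cardio Power starts after Barre Bootcamp ends.
Cardio Power starts after HIIT Bootcamp ends.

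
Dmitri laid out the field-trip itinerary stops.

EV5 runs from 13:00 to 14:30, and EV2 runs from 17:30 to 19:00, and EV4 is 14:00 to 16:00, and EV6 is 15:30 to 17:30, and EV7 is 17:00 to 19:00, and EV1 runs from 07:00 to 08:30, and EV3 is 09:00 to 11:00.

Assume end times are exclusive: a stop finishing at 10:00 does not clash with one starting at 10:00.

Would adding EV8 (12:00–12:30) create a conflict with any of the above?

EV1: ends 08:30 at or before EV8 starts 12:00 → clear.
EV3: ends 11:00 at or before EV8 starts 12:00 → clear.
EV5: starts 13:00 at or after EV8 ends 12:30 → clear.
EV4: starts 14:00 at or after EV8 ends 12:30 → clear.
EV6: starts 15:30 at or after EV8 ends 12:30 → clear.
EV7: starts 17:00 at or after EV8 ends 12:30 → clear.
EV2: starts 17:30 at or after EV8 ends 12:30 → clear.

No — it doesn't clash with anything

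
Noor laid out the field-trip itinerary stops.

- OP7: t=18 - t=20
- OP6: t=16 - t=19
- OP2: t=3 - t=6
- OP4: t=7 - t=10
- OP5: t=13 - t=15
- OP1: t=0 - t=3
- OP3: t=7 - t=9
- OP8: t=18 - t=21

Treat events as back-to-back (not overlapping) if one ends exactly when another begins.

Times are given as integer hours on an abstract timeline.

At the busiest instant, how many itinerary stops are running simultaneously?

3

Walk through starts and ends in time order (an end at T is processed before a start at T):
t=0 start OP1 → 1
t=3 end OP1 → 0
t=3 start OP2 → 1
t=6 end OP2 → 0
t=7 start OP3 → 1
t=7 start OP4 → 2
t=9 end OP3 → 1
t=10 end OP4 → 0
t=13 start OP5 → 1
t=15 end OP5 → 0
t=16 start OP6 → 1
t=18 start OP7 → 2
t=18 start OP8 → 3
t=19 end OP6 → 2
t=20 end OP7 → 1
t=21 end OP8 → 0
Peak is 3, at t=18 (OP6, OP7, OP8).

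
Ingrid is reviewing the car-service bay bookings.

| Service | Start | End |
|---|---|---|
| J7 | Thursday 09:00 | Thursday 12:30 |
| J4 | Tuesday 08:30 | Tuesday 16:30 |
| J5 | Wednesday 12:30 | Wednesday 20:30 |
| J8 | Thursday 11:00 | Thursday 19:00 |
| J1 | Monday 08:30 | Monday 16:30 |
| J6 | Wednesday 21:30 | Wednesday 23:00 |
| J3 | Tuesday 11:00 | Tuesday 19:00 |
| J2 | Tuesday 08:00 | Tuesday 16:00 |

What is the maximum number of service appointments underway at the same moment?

Walk through starts and ends in time order (an end at T is processed before a start at T):
Monday 08:30 start J1 → 1
Monday 16:30 end J1 → 0
Tuesday 08:00 start J2 → 1
Tuesday 08:30 start J4 → 2
Tuesday 11:00 start J3 → 3
Tuesday 16:00 end J2 → 2
Tuesday 16:30 end J4 → 1
Tuesday 19:00 end J3 → 0
Wednesday 12:30 start J5 → 1
Wednesday 20:30 end J5 → 0
Wednesday 21:30 start J6 → 1
Wednesday 23:00 end J6 → 0
Thursday 09:00 start J7 → 1
Thursday 11:00 start J8 → 2
Thursday 12:30 end J7 → 1
Thursday 19:00 end J8 → 0
Peak is 3, at Tuesday 11:00 (J2, J3, J4).

3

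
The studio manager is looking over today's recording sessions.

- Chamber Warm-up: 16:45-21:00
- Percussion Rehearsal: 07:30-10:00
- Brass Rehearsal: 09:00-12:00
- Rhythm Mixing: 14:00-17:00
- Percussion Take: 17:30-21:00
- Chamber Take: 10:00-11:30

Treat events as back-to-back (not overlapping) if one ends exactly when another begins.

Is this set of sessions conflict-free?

Sorted by start: Percussion Rehearsal, Brass Rehearsal, Chamber Take, Rhythm Mixing, Chamber Warm-up, Percussion Take.
Brass Rehearsal starts before Percussion Rehearsal ends → Percussion Rehearsal and Brass Rehearsal overlap.
That's a conflict, so the schedule is not conflict-free.

No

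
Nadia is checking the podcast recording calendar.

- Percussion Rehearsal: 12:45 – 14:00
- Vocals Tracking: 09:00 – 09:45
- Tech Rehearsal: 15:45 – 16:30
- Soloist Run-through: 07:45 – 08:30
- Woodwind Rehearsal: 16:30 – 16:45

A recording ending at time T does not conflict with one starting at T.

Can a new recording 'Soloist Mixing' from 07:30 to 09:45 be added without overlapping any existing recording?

Soloist Run-through: starts 07:45 before Soloist Mixing ends 09:45, and ends 08:30 after Soloist Mixing starts 07:30 → overlap.
Vocals Tracking: starts 09:00 before Soloist Mixing ends 09:45, and ends 09:45 after Soloist Mixing starts 07:30 → overlap.
Percussion Rehearsal: starts 12:45 at or after Soloist Mixing ends 09:45 → clear.
Tech Rehearsal: starts 15:45 at or after Soloist Mixing ends 09:45 → clear.
Woodwind Rehearsal: starts 16:30 at or after Soloist Mixing ends 09:45 → clear.
Soloist Mixing overlaps Soloist Run-through, Vocals Tracking.

No — it overlaps Soloist Run-through, Vocals Tracking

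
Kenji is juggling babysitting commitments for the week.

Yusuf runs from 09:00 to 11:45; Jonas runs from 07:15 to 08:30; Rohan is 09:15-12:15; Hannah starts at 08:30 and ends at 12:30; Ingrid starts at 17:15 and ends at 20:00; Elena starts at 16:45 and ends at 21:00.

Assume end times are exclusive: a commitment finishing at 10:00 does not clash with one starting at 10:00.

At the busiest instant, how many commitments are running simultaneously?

3

Walk through starts and ends in time order (an end at T is processed before a start at T):
07:15 start Jonas → 1
08:30 end Jonas → 0
08:30 start Hannah → 1
09:00 start Yusuf → 2
09:15 start Rohan → 3
11:45 end Yusuf → 2
12:15 end Rohan → 1
12:30 end Hannah → 0
16:45 start Elena → 1
17:15 start Ingrid → 2
20:00 end Ingrid → 1
21:00 end Elena → 0
Peak is 3, at 09:15 (Hannah, Rohan, Yusuf).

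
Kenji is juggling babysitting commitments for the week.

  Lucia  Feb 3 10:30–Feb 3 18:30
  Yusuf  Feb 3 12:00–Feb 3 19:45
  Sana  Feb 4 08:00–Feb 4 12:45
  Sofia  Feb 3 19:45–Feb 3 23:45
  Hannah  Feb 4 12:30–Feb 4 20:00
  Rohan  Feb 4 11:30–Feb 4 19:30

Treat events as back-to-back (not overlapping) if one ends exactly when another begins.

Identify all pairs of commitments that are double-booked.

Hannah & Rohan, Hannah & Sana, Lucia & Yusuf, Rohan & Sana

Sorted by start: Lucia, Yusuf, Sofia, Sana, Rohan, Hannah.
Yusuf starts before Lucia ends → Lucia and Yusuf overlap.
Sofia starts after Lucia ends — done with Lucia.
Sofia starts exactly when Yusuf ends (back-to-back, no overlap) — done with Yusuf.
Sana starts after Sofia ends — done with Sofia.
Rohan starts before Sana ends → Sana and Rohan overlap.
Hannah starts before Sana ends → Sana and Hannah overlap.
Hannah starts before Rohan ends → Rohan and Hannah overlap.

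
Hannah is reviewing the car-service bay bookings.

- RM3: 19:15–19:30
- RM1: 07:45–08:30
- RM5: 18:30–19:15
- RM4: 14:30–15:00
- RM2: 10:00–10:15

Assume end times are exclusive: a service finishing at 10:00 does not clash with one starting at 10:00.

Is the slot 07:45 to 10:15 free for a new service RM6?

No — it overlaps RM1, RM2

RM1: starts 07:45 before RM6 ends 10:15, and ends 08:30 after RM6 starts 07:45 → overlap.
RM2: starts 10:00 before RM6 ends 10:15, and ends 10:15 after RM6 starts 07:45 → overlap.
RM4: starts 14:30 at or after RM6 ends 10:15 → clear.
RM5: starts 18:30 at or after RM6 ends 10:15 → clear.
RM3: starts 19:15 at or after RM6 ends 10:15 → clear.
RM6 overlaps RM1, RM2.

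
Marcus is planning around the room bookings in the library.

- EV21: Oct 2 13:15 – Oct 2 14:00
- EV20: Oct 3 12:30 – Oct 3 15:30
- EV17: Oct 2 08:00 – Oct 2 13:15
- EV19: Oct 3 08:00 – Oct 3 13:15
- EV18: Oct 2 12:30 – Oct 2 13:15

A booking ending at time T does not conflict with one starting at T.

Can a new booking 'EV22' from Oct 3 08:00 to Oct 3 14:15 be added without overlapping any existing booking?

EV17: ends Oct 2 13:15 at or before EV22 starts Oct 3 08:00 → clear.
EV18: ends Oct 2 13:15 at or before EV22 starts Oct 3 08:00 → clear.
EV21: ends Oct 2 14:00 at or before EV22 starts Oct 3 08:00 → clear.
EV19: starts Oct 3 08:00 before EV22 ends Oct 3 14:15, and ends Oct 3 13:15 after EV22 starts Oct 3 08:00 → overlap.
EV20: starts Oct 3 12:30 before EV22 ends Oct 3 14:15, and ends Oct 3 15:30 after EV22 starts Oct 3 08:00 → overlap.
EV22 overlaps EV19, EV20.

No — it overlaps EV19, EV20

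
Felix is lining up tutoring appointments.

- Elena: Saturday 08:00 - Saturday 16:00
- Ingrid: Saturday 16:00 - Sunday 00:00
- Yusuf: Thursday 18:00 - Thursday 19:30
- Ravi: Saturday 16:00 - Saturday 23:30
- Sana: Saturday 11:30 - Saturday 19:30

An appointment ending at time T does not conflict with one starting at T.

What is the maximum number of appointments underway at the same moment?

Walk through starts and ends in time order (an end at T is processed before a start at T):
Thursday 18:00 start Yusuf → 1
Thursday 19:30 end Yusuf → 0
Saturday 08:00 start Elena → 1
Saturday 11:30 start Sana → 2
Saturday 16:00 end Elena → 1
Saturday 16:00 start Ingrid → 2
Saturday 16:00 start Ravi → 3
Saturday 19:30 end Sana → 2
Saturday 23:30 end Ravi → 1
Sunday 00:00 end Ingrid → 0
Peak is 3, at Saturday 16:00 (Ingrid, Ravi, Sana).

3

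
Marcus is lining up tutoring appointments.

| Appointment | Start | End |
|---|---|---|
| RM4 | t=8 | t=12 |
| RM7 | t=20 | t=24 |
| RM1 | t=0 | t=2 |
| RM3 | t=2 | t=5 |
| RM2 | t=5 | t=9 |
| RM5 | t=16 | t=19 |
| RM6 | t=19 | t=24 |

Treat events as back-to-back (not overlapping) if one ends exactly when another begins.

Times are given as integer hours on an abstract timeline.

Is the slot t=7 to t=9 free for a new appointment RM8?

No — it overlaps RM2, RM4

RM1: ends t=2 at or before RM8 starts t=7 → clear.
RM3: ends t=5 at or before RM8 starts t=7 → clear.
RM2: starts t=5 before RM8 ends t=9, and ends t=9 after RM8 starts t=7 → overlap.
RM4: starts t=8 before RM8 ends t=9, and ends t=12 after RM8 starts t=7 → overlap.
RM5: starts t=16 at or after RM8 ends t=9 → clear.
RM6: starts t=19 at or after RM8 ends t=9 → clear.
RM7: starts t=20 at or after RM8 ends t=9 → clear.
RM8 overlaps RM2, RM4.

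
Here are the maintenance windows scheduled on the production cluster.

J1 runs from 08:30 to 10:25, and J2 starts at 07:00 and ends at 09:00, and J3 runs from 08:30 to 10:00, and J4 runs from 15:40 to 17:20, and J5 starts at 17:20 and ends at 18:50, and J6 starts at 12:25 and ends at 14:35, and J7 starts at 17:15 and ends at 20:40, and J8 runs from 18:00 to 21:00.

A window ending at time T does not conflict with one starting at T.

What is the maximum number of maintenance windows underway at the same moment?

3

Walk through starts and ends in time order (an end at T is processed before a start at T):
07:00 start J2 → 1
08:30 start J1 → 2
08:30 start J3 → 3
09:00 end J2 → 2
10:00 end J3 → 1
10:25 end J1 → 0
12:25 start J6 → 1
14:35 end J6 → 0
15:40 start J4 → 1
17:15 start J7 → 2
17:20 end J4 → 1
17:20 start J5 → 2
18:00 start J8 → 3
18:50 end J5 → 2
20:40 end J7 → 1
21:00 end J8 → 0
Peak is 3, at 08:30 (J1, J2, J3).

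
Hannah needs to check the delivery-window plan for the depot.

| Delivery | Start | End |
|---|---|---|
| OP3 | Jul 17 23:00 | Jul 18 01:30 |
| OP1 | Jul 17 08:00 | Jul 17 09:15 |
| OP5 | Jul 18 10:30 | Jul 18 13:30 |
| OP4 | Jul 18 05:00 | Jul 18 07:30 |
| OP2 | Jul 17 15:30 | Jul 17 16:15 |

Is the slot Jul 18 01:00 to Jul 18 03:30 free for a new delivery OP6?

No — it overlaps OP3

OP1: ends Jul 17 09:15 at or before OP6 starts Jul 18 01:00 → clear.
OP2: ends Jul 17 16:15 at or before OP6 starts Jul 18 01:00 → clear.
OP3: starts Jul 17 23:00 before OP6 ends Jul 18 03:30, and ends Jul 18 01:30 after OP6 starts Jul 18 01:00 → overlap.
OP4: starts Jul 18 05:00 at or after OP6 ends Jul 18 03:30 → clear.
OP5: starts Jul 18 10:30 at or after OP6 ends Jul 18 03:30 → clear.
OP6 overlaps OP3.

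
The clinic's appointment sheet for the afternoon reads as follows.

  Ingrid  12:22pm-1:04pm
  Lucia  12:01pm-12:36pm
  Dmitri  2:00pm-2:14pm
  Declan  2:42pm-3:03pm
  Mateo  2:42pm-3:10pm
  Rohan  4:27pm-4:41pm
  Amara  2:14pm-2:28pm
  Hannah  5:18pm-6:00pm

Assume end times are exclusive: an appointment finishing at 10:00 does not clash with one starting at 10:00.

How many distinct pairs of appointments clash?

Sorted by start: Lucia, Ingrid, Dmitri, Amara, Declan, Mateo, Rohan, Hannah.
Ingrid starts before Lucia ends → Lucia and Ingrid overlap.
Dmitri starts after Lucia ends; Lucia is clear from here.
Dmitri starts after Ingrid ends; Ingrid is clear from here.
Amara starts exactly when Dmitri ends (back-to-back, no overlap); Dmitri is clear from here.
Declan starts after Amara ends; Amara is clear from here.
Mateo starts before Declan ends → Declan and Mateo overlap.
Rohan starts after Declan ends; Declan is clear from here.
Rohan starts after Mateo ends; Mateo is clear from here.
Hannah starts after Rohan ends.
Overlapping pairs: Declan & Mateo, Ingrid & Lucia — 2 in total.

2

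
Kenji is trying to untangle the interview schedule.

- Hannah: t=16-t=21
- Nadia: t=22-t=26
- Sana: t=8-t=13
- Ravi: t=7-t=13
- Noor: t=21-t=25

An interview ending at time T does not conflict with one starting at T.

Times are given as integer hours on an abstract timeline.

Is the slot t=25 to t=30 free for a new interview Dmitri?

No — it overlaps Nadia

Ravi: ends t=13 at or before Dmitri starts t=25 → clear.
Sana: ends t=13 at or before Dmitri starts t=25 → clear.
Hannah: ends t=21 at or before Dmitri starts t=25 → clear.
Noor: ends t=25 at or before Dmitri starts t=25 → clear.
Nadia: starts t=22 before Dmitri ends t=30, and ends t=26 after Dmitri starts t=25 → overlap.
Dmitri overlaps Nadia.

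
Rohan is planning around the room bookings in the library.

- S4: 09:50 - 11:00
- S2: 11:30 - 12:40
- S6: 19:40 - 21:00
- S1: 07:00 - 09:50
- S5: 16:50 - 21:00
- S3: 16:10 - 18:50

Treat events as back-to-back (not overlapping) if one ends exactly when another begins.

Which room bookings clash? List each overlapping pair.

Sorted by start: S1, S4, S2, S3, S5, S6.
S4 starts exactly when S1 ends (back-to-back, no overlap), so nothing later overlaps S1 either.
S2 starts after S4 ends, so nothing later overlaps S4 either.
S3 starts after S2 ends, so nothing later overlaps S2 either.
S5 starts before S3 ends → S3 and S5 overlap.
S6 starts after S3 ends.
S6 starts before S5 ends → S5 and S6 overlap.

S3 & S5, S5 & S6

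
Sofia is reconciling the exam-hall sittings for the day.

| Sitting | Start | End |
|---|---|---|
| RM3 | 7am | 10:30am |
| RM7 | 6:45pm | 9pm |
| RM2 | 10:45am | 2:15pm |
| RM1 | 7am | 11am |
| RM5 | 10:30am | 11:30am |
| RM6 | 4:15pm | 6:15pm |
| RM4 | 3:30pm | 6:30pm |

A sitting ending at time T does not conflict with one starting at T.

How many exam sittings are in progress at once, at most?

Walk through starts and ends in time order (an end at T is processed before a start at T):
7am start RM1 → 1
7am start RM3 → 2
10:30am end RM3 → 1
10:30am start RM5 → 2
10:45am start RM2 → 3
11am end RM1 → 2
11:30am end RM5 → 1
2:15pm end RM2 → 0
3:30pm start RM4 → 1
4:15pm start RM6 → 2
6:15pm end RM6 → 1
6:30pm end RM4 → 0
6:45pm start RM7 → 1
9pm end RM7 → 0
Peak is 3, at 10:45am (RM1, RM2, RM5).

3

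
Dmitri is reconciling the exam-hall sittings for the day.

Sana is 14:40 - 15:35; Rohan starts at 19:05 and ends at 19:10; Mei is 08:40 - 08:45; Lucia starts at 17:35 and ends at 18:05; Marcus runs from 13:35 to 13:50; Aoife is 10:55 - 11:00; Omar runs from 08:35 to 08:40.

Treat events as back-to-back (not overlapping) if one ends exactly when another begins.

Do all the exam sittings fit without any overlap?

Sorted by start: Omar, Mei, Aoife, Marcus, Sana, Lucia, Rohan.
Mei starts exactly when Omar ends (back-to-back, no overlap), so nothing later overlaps Omar either.
Aoife starts after Mei ends, so nothing later overlaps Mei either.
Marcus starts after Aoife ends, so nothing later overlaps Aoife either.
Sana starts after Marcus ends, so nothing later overlaps Marcus either.
Lucia starts after Sana ends, so nothing later overlaps Sana either.
Rohan starts after Lucia ends.
Every pair is clear; the schedule has no overlaps.

Yes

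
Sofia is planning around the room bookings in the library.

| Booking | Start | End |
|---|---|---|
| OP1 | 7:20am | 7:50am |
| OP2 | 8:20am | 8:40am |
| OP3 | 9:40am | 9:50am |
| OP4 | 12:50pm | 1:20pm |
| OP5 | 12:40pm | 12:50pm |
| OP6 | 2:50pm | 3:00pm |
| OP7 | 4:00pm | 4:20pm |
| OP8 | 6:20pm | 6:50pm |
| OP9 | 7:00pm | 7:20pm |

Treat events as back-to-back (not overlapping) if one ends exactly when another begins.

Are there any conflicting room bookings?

No

Sorted by start: OP1, OP2, OP3, OP5, OP4, OP6, OP7, OP8, OP9.
OP2 starts after OP1 ends, so OP1 has no further overlaps.
OP3 starts after OP2 ends, so OP2 has no further overlaps.
OP5 starts after OP3 ends, so OP3 has no further overlaps.
OP4 starts exactly when OP5 ends (back-to-back, no overlap), so OP5 has no further overlaps.
OP6 starts after OP4 ends, so OP4 has no further overlaps.
OP7 starts after OP6 ends, so OP6 has no further overlaps.
OP8 starts after OP7 ends, so OP7 has no further overlaps.
OP9 starts after OP8 ends.
Every pair is clear; the schedule has no overlaps.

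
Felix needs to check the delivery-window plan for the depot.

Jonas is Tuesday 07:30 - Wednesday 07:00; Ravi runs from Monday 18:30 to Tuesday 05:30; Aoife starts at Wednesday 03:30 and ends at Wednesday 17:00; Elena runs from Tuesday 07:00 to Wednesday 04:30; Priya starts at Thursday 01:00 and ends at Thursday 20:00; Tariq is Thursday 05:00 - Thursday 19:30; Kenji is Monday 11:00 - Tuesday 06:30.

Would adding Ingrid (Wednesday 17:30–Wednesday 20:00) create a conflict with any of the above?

No — it doesn't clash with anything

Kenji: ends Tuesday 06:30 at or before Ingrid starts Wednesday 17:30 → clear.
Ravi: ends Tuesday 05:30 at or before Ingrid starts Wednesday 17:30 → clear.
Elena: ends Wednesday 04:30 at or before Ingrid starts Wednesday 17:30 → clear.
Jonas: ends Wednesday 07:00 at or before Ingrid starts Wednesday 17:30 → clear.
Aoife: ends Wednesday 17:00 at or before Ingrid starts Wednesday 17:30 → clear.
Priya: starts Thursday 01:00 at or after Ingrid ends Wednesday 20:00 → clear.
Tariq: starts Thursday 05:00 at or after Ingrid ends Wednesday 20:00 → clear.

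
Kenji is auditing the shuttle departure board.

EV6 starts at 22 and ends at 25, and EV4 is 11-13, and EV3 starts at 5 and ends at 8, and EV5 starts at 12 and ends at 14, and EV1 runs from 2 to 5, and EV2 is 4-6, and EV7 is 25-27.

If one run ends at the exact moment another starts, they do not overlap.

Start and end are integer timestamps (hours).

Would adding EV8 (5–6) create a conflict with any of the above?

EV1: ends 5 at or before EV8 starts 5 → clear.
EV2: starts 4 before EV8 ends 6, and ends 6 after EV8 starts 5 → overlap.
EV3: starts 5 before EV8 ends 6, and ends 8 after EV8 starts 5 → overlap.
EV4: starts 11 at or after EV8 ends 6 → clear.
EV5: starts 12 at or after EV8 ends 6 → clear.
EV6: starts 22 at or after EV8 ends 6 → clear.
EV7: starts 25 at or after EV8 ends 6 → clear.
EV8 overlaps EV2, EV3.

Yes — it overlaps EV2, EV3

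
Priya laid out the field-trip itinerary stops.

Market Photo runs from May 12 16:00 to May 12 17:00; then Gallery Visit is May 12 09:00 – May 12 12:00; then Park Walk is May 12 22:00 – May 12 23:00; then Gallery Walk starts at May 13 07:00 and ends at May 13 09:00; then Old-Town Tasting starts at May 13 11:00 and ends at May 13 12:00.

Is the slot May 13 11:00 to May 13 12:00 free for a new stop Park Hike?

No — it overlaps Old-Town Tasting

Gallery Visit: ends May 12 12:00 at or before Park Hike starts May 13 11:00 → clear.
Market Photo: ends May 12 17:00 at or before Park Hike starts May 13 11:00 → clear.
Park Walk: ends May 12 23:00 at or before Park Hike starts May 13 11:00 → clear.
Gallery Walk: ends May 13 09:00 at or before Park Hike starts May 13 11:00 → clear.
Old-Town Tasting: starts May 13 11:00 before Park Hike ends May 13 12:00, and ends May 13 12:00 after Park Hike starts May 13 11:00 → overlap.
Park Hike overlaps Old-Town Tasting.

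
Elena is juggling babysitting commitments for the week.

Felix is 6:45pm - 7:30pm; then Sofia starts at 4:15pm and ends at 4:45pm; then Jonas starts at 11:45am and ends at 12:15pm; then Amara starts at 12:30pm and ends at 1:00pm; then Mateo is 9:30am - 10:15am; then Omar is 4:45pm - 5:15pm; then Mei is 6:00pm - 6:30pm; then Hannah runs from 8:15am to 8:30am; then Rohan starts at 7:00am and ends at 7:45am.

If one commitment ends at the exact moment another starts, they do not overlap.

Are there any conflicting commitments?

Sorted by start: Rohan, Hannah, Mateo, Jonas, Amara, Sofia, Omar, Mei, Felix.
Hannah starts after Rohan ends; Rohan is clear from here.
Mateo starts after Hannah ends; Hannah is clear from here.
Jonas starts after Mateo ends; Mateo is clear from here.
Amara starts after Jonas ends; Jonas is clear from here.
Sofia starts after Amara ends; Amara is clear from here.
Omar starts exactly when Sofia ends (back-to-back, no overlap); Sofia is clear from here.
Mei starts after Omar ends; Omar is clear from here.
Felix starts after Mei ends.
Every pair is clear; the schedule has no overlaps.

No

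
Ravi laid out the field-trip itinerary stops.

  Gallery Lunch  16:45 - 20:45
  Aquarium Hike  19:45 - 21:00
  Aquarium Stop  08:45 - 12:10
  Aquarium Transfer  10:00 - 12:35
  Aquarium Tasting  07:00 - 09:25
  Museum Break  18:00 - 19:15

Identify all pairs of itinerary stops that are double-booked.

Two intervals overlap when each starts before the other ends.
Sorted by start: Aquarium Tasting, Aquarium Stop, Aquarium Transfer, Gallery Lunch, Museum Break, Aquarium Hike.
Aquarium Stop starts before Aquarium Tasting ends → Aquarium Tasting and Aquarium Stop overlap.
Aquarium Transfer starts after Aquarium Tasting ends — done with Aquarium Tasting.
Aquarium Transfer starts before Aquarium Stop ends → Aquarium Stop and Aquarium Transfer overlap.
Gallery Lunch starts after Aquarium Stop ends — done with Aquarium Stop.
Gallery Lunch starts after Aquarium Transfer ends — done with Aquarium Transfer.
Museum Break starts before Gallery Lunch ends → Gallery Lunch and Museum Break overlap.
Aquarium Hike starts before Gallery Lunch ends → Gallery Lunch and Aquarium Hike overlap.
Aquarium Hike starts after Museum Break ends.

Aquarium Hike & Gallery Lunch, Aquarium Stop & Aquarium Tasting, Aquarium Stop & Aquarium Transfer, Gallery Lunch & Museum Break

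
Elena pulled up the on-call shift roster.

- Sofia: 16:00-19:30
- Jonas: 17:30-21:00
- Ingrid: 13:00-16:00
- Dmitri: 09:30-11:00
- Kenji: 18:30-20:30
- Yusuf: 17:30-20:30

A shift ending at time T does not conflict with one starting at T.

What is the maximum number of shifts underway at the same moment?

Sort all start/end points and keep a running count:
09:30 start Dmitri → 1
11:00 end Dmitri → 0
13:00 start Ingrid → 1
16:00 end Ingrid → 0
16:00 start Sofia → 1
17:30 start Jonas → 2
17:30 start Yusuf → 3
18:30 start Kenji → 4
19:30 end Sofia → 3
20:30 end Kenji → 2
20:30 end Yusuf → 1
21:00 end Jonas → 0
Peak is 4, at 18:30 (Jonas, Kenji, Sofia, Yusuf).

4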